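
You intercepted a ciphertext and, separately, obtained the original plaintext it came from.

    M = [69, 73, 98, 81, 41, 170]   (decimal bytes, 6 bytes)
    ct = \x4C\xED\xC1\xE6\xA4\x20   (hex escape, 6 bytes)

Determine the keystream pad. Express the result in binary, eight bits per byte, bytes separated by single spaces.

00001001 10100100 10100011 10110111 10001101 10001010

Since ct = M ⊕ pad, XORing both sides with M gives pad = M ⊕ ct.
45 ^ 4c = 09
49 ^ ed = a4
62 ^ c1 = a3
51 ^ e6 = b7
29 ^ a4 = 8d
aa ^ 20 = 8a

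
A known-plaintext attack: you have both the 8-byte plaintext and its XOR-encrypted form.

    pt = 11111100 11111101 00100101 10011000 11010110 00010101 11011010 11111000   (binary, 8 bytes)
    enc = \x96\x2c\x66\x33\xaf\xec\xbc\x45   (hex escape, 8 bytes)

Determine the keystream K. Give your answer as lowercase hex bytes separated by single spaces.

6a d1 43 ab 79 f9 66 bd

Since enc = pt ⊕ K, XORing both sides with pt gives K = pt ⊕ enc.
fc ⊕ 96 = 6a
fd ⊕ 2c = d1
25 ⊕ 66 = 43
98 ⊕ 33 = ab
d6 ⊕ af = 79
15 ⊕ ec = f9
da ⊕ bc = 66
f8 ⊕ 45 = bd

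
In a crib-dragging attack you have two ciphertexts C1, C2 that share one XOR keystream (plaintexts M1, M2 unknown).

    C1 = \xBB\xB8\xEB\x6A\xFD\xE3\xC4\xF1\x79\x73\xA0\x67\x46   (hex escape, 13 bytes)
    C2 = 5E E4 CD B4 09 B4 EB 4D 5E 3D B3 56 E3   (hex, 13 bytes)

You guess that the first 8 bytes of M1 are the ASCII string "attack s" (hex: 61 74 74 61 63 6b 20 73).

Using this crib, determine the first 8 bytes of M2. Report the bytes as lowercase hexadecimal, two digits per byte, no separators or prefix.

842852bf973c0fcf

First, C1 ⊕ C2 = (M1 ⊕ K) ⊕ (M2 ⊕ K) = M1 ⊕ M2, so the key drops out. Then M2 = (M1 ⊕ M2) ⊕ M1 over the first 8 bytes.
byte 0: (bb XOR 5e) XOR 61 = e5 XOR 61 = 84
byte 1: (b8 XOR e4) XOR 74 = 5c XOR 74 = 28
byte 2: (eb XOR cd) XOR 74 = 26 XOR 74 = 52
byte 3: (6a XOR b4) XOR 61 = de XOR 61 = bf
byte 4: (fd XOR 09) XOR 63 = f4 XOR 63 = 97
byte 5: (e3 XOR b4) XOR 6b = 57 XOR 6b = 3c
byte 6: (c4 XOR eb) XOR 20 = 2f XOR 20 = 0f
byte 7: (f1 XOR 4d) XOR 73 = bc XOR 73 = cf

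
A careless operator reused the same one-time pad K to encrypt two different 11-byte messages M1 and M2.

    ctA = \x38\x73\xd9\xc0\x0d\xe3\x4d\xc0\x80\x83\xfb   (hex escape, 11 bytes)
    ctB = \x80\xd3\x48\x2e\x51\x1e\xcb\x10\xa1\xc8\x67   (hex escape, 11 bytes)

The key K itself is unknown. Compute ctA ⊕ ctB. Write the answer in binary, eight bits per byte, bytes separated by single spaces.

ctA ⊕ ctB = (M1 ⊕ K) ⊕ (M2 ⊕ K) = M1 ⊕ M2 — the shared key cancels under XOR.
00111000 ⊕ 10000000 = 10111000
01110011 ⊕ 11010011 = 10100000
11011001 ⊕ 01001000 = 10010001
11000000 ⊕ 00101110 = 11101110
00001101 ⊕ 01010001 = 01011100
11100011 ⊕ 00011110 = 11111101
01001101 ⊕ 11001011 = 10000110
11000000 ⊕ 00010000 = 11010000
10000000 ⊕ 10100001 = 00100001
10000011 ⊕ 11001000 = 01001011
11111011 ⊕ 01100111 = 10011100

10111000 10100000 10010001 11101110 01011100 11111101 10000110 11010000 00100001 01001011 10011100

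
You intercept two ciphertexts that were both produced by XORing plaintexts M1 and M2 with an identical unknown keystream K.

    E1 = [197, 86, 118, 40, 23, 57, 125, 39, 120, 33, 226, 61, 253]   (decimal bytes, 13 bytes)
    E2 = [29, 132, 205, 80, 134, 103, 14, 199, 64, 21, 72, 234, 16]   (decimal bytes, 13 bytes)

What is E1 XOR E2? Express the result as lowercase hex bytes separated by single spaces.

d8 d2 bb 78 91 5e 73 e0 38 34 aa d7 ed

E1 ⊕ E2 = (M1 ⊕ K) ⊕ (M2 ⊕ K) = M1 ⊕ M2 — the shared key cancels under XOR.
byte 0: 197 ⊕  29 = 216
byte 1:  86 ⊕ 132 = 210
byte 2: 118 ⊕ 205 = 187
byte 3:  40 ⊕  80 = 120
byte 4:  23 ⊕ 134 = 145
byte 5:  57 ⊕ 103 =  94
byte 6: 125 ⊕  14 = 115
byte 7:  39 ⊕ 199 = 224
byte 8: 120 ⊕  64 =  56
byte 9:  33 ⊕  21 =  52
byte 10: 226 ⊕  72 = 170
byte 11:  61 ⊕ 234 = 215
byte 12: 253 ⊕  16 = 237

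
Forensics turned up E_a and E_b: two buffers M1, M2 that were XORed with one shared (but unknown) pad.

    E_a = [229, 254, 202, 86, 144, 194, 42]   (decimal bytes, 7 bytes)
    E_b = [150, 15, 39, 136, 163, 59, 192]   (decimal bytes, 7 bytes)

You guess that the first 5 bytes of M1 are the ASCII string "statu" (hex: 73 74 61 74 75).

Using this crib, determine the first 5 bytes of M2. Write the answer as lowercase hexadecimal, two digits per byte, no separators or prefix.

00858caa46

First, E_a ⊕ E_b = (M1 ⊕ K) ⊕ (M2 ⊕ K) = M1 ⊕ M2, so the key drops out. Then M2 = (M1 ⊕ M2) ⊕ M1 over the first 5 bytes.
byte 0: (e5 ⊕ 96) ⊕ 73 = 73 ⊕ 73 = 00
byte 1: (fe ⊕ 0f) ⊕ 74 = f1 ⊕ 74 = 85
byte 2: (ca ⊕ 27) ⊕ 61 = ed ⊕ 61 = 8c
byte 3: (56 ⊕ 88) ⊕ 74 = de ⊕ 74 = aa
byte 4: (90 ⊕ a3) ⊕ 75 = 33 ⊕ 75 = 46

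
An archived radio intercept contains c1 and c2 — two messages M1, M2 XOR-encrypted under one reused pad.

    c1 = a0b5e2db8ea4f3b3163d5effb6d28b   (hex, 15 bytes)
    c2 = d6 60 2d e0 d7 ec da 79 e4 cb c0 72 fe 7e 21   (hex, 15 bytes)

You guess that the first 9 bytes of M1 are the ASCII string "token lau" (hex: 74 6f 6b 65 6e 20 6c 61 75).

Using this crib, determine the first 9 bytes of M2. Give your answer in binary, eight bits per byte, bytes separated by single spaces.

00000010 10111010 10100100 01011110 00110111 01101000 01000101 10101011 10000111

First, c1 ⊕ c2 = (M1 ⊕ K) ⊕ (M2 ⊕ K) = M1 ⊕ M2, so the key drops out. Then M2 = (M1 ⊕ M2) ⊕ M1 over the first 9 bytes.
byte 0: (a0 ^ d6) ^ 74 = 76 ^ 74 = 02
byte 1: (b5 ^ 60) ^ 6f = d5 ^ 6f = ba
byte 2: (e2 ^ 2d) ^ 6b = cf ^ 6b = a4
byte 3: (db ^ e0) ^ 65 = 3b ^ 65 = 5e
byte 4: (8e ^ d7) ^ 6e = 59 ^ 6e = 37
byte 5: (a4 ^ ec) ^ 20 = 48 ^ 20 = 68
byte 6: (f3 ^ da) ^ 6c = 29 ^ 6c = 45
byte 7: (b3 ^ 79) ^ 61 = ca ^ 61 = ab
byte 8: (16 ^ e4) ^ 75 = f2 ^ 75 = 87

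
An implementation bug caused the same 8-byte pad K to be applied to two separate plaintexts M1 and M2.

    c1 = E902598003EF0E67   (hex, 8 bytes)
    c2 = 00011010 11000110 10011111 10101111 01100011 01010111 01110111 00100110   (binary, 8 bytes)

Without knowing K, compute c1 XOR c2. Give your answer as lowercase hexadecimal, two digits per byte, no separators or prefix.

f3c4c62f60b87941

c1 ⊕ c2 = (M1 ⊕ K) ⊕ (M2 ⊕ K) = M1 ⊕ M2 — the shared key cancels under XOR.
e9 ^ 1a = f3
02 ^ c6 = c4
59 ^ 9f = c6
80 ^ af = 2f
03 ^ 63 = 60
ef ^ 57 = b8
0e ^ 77 = 79
67 ^ 26 = 41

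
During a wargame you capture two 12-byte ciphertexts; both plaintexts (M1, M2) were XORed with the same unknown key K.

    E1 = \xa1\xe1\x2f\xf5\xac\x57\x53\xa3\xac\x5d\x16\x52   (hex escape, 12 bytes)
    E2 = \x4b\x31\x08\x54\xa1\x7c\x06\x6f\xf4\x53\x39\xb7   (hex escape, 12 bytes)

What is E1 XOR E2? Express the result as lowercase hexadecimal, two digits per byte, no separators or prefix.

E1 ⊕ E2 = (M1 ⊕ K) ⊕ (M2 ⊕ K) = M1 ⊕ M2 — the shared key cancels under XOR.
a1 xor 4b = ea
e1 xor 31 = d0
2f xor 08 = 27
f5 xor 54 = a1
ac xor a1 = 0d
57 xor 7c = 2b
53 xor 06 = 55
a3 xor 6f = cc
ac xor f4 = 58
5d xor 53 = 0e
16 xor 39 = 2f
52 xor b7 = e5

ead027a10d2b55cc580e2fe5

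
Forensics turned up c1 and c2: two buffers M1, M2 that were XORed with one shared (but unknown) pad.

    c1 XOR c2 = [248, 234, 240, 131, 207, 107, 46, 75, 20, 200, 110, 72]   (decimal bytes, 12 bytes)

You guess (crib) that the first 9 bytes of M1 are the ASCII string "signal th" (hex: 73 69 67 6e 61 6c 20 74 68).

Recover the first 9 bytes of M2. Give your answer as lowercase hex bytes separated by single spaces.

8b 83 97 ed ae 07 0e 3f 7c

Since c1 ⊕ c2 = M1 ⊕ M2, XORing with the guessed M1 bytes yields the corresponding M2 bytes: M2 = (c1 ⊕ c2) ⊕ M1.
byte 0: f8 xor 73 = 8b
byte 1: ea xor 69 = 83
byte 2: f0 xor 67 = 97
byte 3: 83 xor 6e = ed
byte 4: cf xor 61 = ae
byte 5: 6b xor 6c = 07
byte 6: 2e xor 20 = 0e
byte 7: 4b xor 74 = 3f
byte 8: 14 xor 68 = 7c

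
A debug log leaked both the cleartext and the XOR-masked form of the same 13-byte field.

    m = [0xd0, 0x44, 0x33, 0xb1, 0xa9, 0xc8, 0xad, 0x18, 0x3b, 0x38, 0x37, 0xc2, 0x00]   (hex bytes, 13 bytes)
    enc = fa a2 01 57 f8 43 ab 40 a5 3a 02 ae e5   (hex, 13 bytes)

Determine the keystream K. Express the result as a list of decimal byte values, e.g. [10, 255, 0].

Since enc = m ⊕ K, XORing both sides with m gives K = m ⊕ enc.
byte 0: d0 ^ fa = 2a
byte 1: 44 ^ a2 = e6
byte 2: 33 ^ 01 = 32
byte 3: b1 ^ 57 = e6
byte 4: a9 ^ f8 = 51
byte 5: c8 ^ 43 = 8b
byte 6: ad ^ ab = 06
byte 7: 18 ^ 40 = 58
byte 8: 3b ^ a5 = 9e
byte 9: 38 ^ 3a = 02
byte 10: 37 ^ 02 = 35
byte 11: c2 ^ ae = 6c
byte 12: 00 ^ e5 = e5

[42, 230, 50, 230, 81, 139, 6, 88, 158, 2, 53, 108, 229]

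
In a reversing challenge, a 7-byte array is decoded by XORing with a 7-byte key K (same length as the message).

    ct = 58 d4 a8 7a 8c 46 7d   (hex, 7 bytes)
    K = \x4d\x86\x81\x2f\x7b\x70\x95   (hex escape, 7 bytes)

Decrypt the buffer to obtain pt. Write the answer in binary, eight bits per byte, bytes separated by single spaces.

00010101 01010010 00101001 01010101 11110111 00110110 11101000

XOR is its own inverse, so applying the key byte-wise gives the result directly.
 88 ^  77 =  21
212 ^ 134 =  82
168 ^ 129 =  41
122 ^  47 =  85
140 ^ 123 = 247
 70 ^ 112 =  54
125 ^ 149 = 232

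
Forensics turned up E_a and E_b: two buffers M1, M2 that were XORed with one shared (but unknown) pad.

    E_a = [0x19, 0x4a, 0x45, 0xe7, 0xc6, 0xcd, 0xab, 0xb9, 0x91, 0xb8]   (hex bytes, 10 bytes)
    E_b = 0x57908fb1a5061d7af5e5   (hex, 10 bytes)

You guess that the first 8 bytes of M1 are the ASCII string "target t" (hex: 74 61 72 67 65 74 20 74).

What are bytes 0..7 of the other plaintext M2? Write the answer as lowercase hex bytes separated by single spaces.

First, E_a ⊕ E_b = (M1 ⊕ K) ⊕ (M2 ⊕ K) = M1 ⊕ M2, so the key drops out. Then M2 = (M1 ⊕ M2) ⊕ M1 over the first 8 bytes.
byte 0: (19 ⊕ 57) ⊕ 74 = 4e ⊕ 74 = 3a
byte 1: (4a ⊕ 90) ⊕ 61 = da ⊕ 61 = bb
byte 2: (45 ⊕ 8f) ⊕ 72 = ca ⊕ 72 = b8
byte 3: (e7 ⊕ b1) ⊕ 67 = 56 ⊕ 67 = 31
byte 4: (c6 ⊕ a5) ⊕ 65 = 63 ⊕ 65 = 06
byte 5: (cd ⊕ 06) ⊕ 74 = cb ⊕ 74 = bf
byte 6: (ab ⊕ 1d) ⊕ 20 = b6 ⊕ 20 = 96
byte 7: (b9 ⊕ 7a) ⊕ 74 = c3 ⊕ 74 = b7

3a bb b8 31 06 bf 96 b7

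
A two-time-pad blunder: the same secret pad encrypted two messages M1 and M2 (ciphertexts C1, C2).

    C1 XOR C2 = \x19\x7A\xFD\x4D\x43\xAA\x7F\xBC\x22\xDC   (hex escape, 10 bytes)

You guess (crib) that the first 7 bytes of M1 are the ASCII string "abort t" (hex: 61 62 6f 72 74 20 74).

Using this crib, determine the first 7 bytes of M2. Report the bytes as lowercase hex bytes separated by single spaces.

Since C1 ⊕ C2 = M1 ⊕ M2, XORing with the guessed M1 bytes yields the corresponding M2 bytes: M2 = (C1 ⊕ C2) ⊕ M1.
19 XOR 61 = 78
7a XOR 62 = 18
fd XOR 6f = 92
4d XOR 72 = 3f
43 XOR 74 = 37
aa XOR 20 = 8a
7f XOR 74 = 0b

78 18 92 3f 37 8a 0b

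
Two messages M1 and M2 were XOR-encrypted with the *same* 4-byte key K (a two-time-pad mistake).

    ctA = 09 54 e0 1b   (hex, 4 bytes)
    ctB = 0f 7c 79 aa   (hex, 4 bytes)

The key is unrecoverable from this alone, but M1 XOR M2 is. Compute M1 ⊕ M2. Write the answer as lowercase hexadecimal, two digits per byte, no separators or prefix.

ctA ⊕ ctB = (M1 ⊕ K) ⊕ (M2 ⊕ K) = M1 ⊕ M2 — the shared key cancels under XOR.
09 XOR 0f = 06
54 XOR 7c = 28
e0 XOR 79 = 99
1b XOR aa = b1

062899b1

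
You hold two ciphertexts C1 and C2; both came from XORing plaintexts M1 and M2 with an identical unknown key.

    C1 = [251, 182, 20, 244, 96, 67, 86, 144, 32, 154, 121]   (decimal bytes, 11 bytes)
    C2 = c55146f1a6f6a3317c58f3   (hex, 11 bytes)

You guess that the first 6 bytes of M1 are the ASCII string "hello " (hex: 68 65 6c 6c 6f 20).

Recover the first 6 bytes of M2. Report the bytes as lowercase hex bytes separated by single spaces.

First, C1 ⊕ C2 = (M1 ⊕ K) ⊕ (M2 ⊕ K) = M1 ⊕ M2, so the key drops out. Then M2 = (M1 ⊕ M2) ⊕ M1 over the first 6 bytes.
byte 0: (fb xor c5) xor 68 = 3e xor 68 = 56
byte 1: (b6 xor 51) xor 65 = e7 xor 65 = 82
byte 2: (14 xor 46) xor 6c = 52 xor 6c = 3e
byte 3: (f4 xor f1) xor 6c = 05 xor 6c = 69
byte 4: (60 xor a6) xor 6f = c6 xor 6f = a9
byte 5: (43 xor f6) xor 20 = b5 xor 20 = 95

56 82 3e 69 a9 95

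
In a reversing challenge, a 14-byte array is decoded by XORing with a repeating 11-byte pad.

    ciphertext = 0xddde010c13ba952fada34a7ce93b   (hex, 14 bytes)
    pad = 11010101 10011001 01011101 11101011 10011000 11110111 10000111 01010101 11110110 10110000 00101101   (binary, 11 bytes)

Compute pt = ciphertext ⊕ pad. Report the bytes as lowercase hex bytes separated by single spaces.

08 47 5c e7 8b 4d 12 7a 5b 13 67 a9 70 66

The 11-byte key repeats, so the effective keystream is d5 99 5d eb 98 f7 87 55 f6 b0 2d d5 99 5d.
byte 0: 221 ^ 213 =   8
byte 1: 222 ^ 153 =  71
byte 2:   1 ^  93 =  92
byte 3:  12 ^ 235 = 231
byte 4:  19 ^ 152 = 139
byte 5: 186 ^ 247 =  77
byte 6: 149 ^ 135 =  18
byte 7:  47 ^  85 = 122
byte 8: 173 ^ 246 =  91
byte 9: 163 ^ 176 =  19
byte 10:  74 ^  45 = 103
byte 11: 124 ^ 213 = 169
byte 12: 233 ^ 153 = 112
byte 13:  59 ^  93 = 102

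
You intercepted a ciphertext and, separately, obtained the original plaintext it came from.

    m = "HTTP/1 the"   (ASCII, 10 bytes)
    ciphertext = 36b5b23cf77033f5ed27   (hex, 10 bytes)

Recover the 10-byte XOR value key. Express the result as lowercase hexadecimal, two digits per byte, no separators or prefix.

7ee1e66cd84113818542

Since ciphertext = m ⊕ key, XORing both sides with m gives key = m ⊕ ciphertext.
 72 ⊕  54 = 126
 84 ⊕ 181 = 225
 84 ⊕ 178 = 230
 80 ⊕  60 = 108
 47 ⊕ 247 = 216
 49 ⊕ 112 =  65
 32 ⊕  51 =  19
116 ⊕ 245 = 129
104 ⊕ 237 = 133
101 ⊕  39 =  66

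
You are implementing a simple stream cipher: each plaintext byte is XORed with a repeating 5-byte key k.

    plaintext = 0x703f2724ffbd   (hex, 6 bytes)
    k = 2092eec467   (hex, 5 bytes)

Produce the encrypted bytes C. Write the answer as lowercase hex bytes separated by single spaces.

50 ad c9 e0 98 9d

The 5-byte key repeats, so the effective keystream is 20 92 ee c4 67 20.
byte 0: 70 ^ 20 = 50
byte 1: 3f ^ 92 = ad
byte 2: 27 ^ ee = c9
byte 3: 24 ^ c4 = e0
byte 4: ff ^ 67 = 98
byte 5: bd ^ 20 = 9d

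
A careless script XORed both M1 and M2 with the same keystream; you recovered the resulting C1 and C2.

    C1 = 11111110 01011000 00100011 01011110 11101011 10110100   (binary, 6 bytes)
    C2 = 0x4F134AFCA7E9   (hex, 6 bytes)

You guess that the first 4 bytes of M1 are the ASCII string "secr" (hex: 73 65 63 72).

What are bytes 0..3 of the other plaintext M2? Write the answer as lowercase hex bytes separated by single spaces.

First, C1 ⊕ C2 = (M1 ⊕ K) ⊕ (M2 ⊕ K) = M1 ⊕ M2, so the key drops out. Then M2 = (M1 ⊕ M2) ⊕ M1 over the first 4 bytes.
byte 0: (fe XOR 4f) XOR 73 = b1 XOR 73 = c2
byte 1: (58 XOR 13) XOR 65 = 4b XOR 65 = 2e
byte 2: (23 XOR 4a) XOR 63 = 69 XOR 63 = 0a
byte 3: (5e XOR fc) XOR 72 = a2 XOR 72 = d0

c2 2e 0a d0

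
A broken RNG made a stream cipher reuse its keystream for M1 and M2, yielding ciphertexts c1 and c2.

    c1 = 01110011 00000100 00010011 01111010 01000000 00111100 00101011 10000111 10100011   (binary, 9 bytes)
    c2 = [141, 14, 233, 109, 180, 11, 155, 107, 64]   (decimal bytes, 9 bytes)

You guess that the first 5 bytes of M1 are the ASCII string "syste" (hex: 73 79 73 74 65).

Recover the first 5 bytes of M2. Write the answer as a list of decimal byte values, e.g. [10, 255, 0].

First, c1 ⊕ c2 = (M1 ⊕ K) ⊕ (M2 ⊕ K) = M1 ⊕ M2, so the key drops out. Then M2 = (M1 ⊕ M2) ⊕ M1 over the first 5 bytes.
byte 0: (73 XOR 8d) XOR 73 = fe XOR 73 = 8d
byte 1: (04 XOR 0e) XOR 79 = 0a XOR 79 = 73
byte 2: (13 XOR e9) XOR 73 = fa XOR 73 = 89
byte 3: (7a XOR 6d) XOR 74 = 17 XOR 74 = 63
byte 4: (40 XOR b4) XOR 65 = f4 XOR 65 = 91

[141, 115, 137, 99, 145]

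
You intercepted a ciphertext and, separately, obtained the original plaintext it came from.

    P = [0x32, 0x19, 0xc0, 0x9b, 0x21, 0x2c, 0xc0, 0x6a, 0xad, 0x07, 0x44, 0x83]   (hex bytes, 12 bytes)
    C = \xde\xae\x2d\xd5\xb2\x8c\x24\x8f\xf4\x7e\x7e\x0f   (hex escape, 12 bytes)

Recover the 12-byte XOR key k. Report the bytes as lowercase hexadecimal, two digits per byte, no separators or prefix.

Since C = P ⊕ k, XORing both sides with P gives k = P ⊕ C.
byte 0: 00110010 ^ 11011110 = 11101100
byte 1: 00011001 ^ 10101110 = 10110111
byte 2: 11000000 ^ 00101101 = 11101101
byte 3: 10011011 ^ 11010101 = 01001110
byte 4: 00100001 ^ 10110010 = 10010011
byte 5: 00101100 ^ 10001100 = 10100000
byte 6: 11000000 ^ 00100100 = 11100100
byte 7: 01101010 ^ 10001111 = 11100101
byte 8: 10101101 ^ 11110100 = 01011001
byte 9: 00000111 ^ 01111110 = 01111001
byte 10: 01000100 ^ 01111110 = 00111010
byte 11: 10000011 ^ 00001111 = 10001100

ecb7ed4e93a0e4e559793a8c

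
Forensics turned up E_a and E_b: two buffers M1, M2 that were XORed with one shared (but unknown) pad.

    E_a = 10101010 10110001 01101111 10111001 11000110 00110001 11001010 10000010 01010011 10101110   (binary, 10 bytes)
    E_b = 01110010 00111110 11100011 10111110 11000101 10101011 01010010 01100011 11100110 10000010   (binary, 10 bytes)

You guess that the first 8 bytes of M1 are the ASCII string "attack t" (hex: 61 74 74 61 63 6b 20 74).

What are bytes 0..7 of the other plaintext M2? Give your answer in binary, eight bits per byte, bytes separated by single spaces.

First, E_a ⊕ E_b = (M1 ⊕ K) ⊕ (M2 ⊕ K) = M1 ⊕ M2, so the key drops out. Then M2 = (M1 ⊕ M2) ⊕ M1 over the first 8 bytes.
byte 0: (aa xor 72) xor 61 = d8 xor 61 = b9
byte 1: (b1 xor 3e) xor 74 = 8f xor 74 = fb
byte 2: (6f xor e3) xor 74 = 8c xor 74 = f8
byte 3: (b9 xor be) xor 61 = 07 xor 61 = 66
byte 4: (c6 xor c5) xor 63 = 03 xor 63 = 60
byte 5: (31 xor ab) xor 6b = 9a xor 6b = f1
byte 6: (ca xor 52) xor 20 = 98 xor 20 = b8
byte 7: (82 xor 63) xor 74 = e1 xor 74 = 95

10111001 11111011 11111000 01100110 01100000 11110001 10111000 10010101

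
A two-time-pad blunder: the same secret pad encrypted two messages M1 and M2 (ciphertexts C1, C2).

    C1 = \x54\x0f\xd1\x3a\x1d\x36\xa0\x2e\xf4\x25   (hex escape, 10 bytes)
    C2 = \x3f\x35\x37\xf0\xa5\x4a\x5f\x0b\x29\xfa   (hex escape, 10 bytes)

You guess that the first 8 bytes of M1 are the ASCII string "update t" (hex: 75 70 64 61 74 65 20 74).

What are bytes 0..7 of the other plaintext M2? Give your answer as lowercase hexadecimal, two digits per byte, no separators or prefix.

1e4a82abcc19df51

First, C1 ⊕ C2 = (M1 ⊕ K) ⊕ (M2 ⊕ K) = M1 ⊕ M2, so the key drops out. Then M2 = (M1 ⊕ M2) ⊕ M1 over the first 8 bytes.
byte 0: (54 xor 3f) xor 75 = 6b xor 75 = 1e
byte 1: (0f xor 35) xor 70 = 3a xor 70 = 4a
byte 2: (d1 xor 37) xor 64 = e6 xor 64 = 82
byte 3: (3a xor f0) xor 61 = ca xor 61 = ab
byte 4: (1d xor a5) xor 74 = b8 xor 74 = cc
byte 5: (36 xor 4a) xor 65 = 7c xor 65 = 19
byte 6: (a0 xor 5f) xor 20 = ff xor 20 = df
byte 7: (2e xor 0b) xor 74 = 25 xor 74 = 51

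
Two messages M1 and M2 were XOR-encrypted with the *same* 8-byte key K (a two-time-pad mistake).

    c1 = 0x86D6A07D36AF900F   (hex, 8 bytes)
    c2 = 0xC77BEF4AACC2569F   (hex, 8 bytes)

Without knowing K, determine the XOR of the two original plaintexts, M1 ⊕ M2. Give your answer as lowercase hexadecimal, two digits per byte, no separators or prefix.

c1 ⊕ c2 = (M1 ⊕ K) ⊕ (M2 ⊕ K) = M1 ⊕ M2 — the shared key cancels under XOR.
10000110 ^ 11000111 = 01000001
11010110 ^ 01111011 = 10101101
10100000 ^ 11101111 = 01001111
01111101 ^ 01001010 = 00110111
00110110 ^ 10101100 = 10011010
10101111 ^ 11000010 = 01101101
10010000 ^ 01010110 = 11000110
00001111 ^ 10011111 = 10010000

41ad4f379a6dc690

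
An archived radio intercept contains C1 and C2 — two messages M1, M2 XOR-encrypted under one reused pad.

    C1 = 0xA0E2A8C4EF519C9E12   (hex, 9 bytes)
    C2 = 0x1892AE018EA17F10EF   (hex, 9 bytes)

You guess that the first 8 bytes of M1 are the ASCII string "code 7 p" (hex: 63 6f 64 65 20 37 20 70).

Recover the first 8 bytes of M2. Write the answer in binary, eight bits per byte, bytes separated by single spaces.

11011011 00011111 01100010 10100000 01000001 11000111 11000011 11111110

First, C1 ⊕ C2 = (M1 ⊕ K) ⊕ (M2 ⊕ K) = M1 ⊕ M2, so the key drops out. Then M2 = (M1 ⊕ M2) ⊕ M1 over the first 8 bytes.
byte 0: (a0 ⊕ 18) ⊕ 63 = b8 ⊕ 63 = db
byte 1: (e2 ⊕ 92) ⊕ 6f = 70 ⊕ 6f = 1f
byte 2: (a8 ⊕ ae) ⊕ 64 = 06 ⊕ 64 = 62
byte 3: (c4 ⊕ 01) ⊕ 65 = c5 ⊕ 65 = a0
byte 4: (ef ⊕ 8e) ⊕ 20 = 61 ⊕ 20 = 41
byte 5: (51 ⊕ a1) ⊕ 37 = f0 ⊕ 37 = c7
byte 6: (9c ⊕ 7f) ⊕ 20 = e3 ⊕ 20 = c3
byte 7: (9e ⊕ 10) ⊕ 70 = 8e ⊕ 70 = fe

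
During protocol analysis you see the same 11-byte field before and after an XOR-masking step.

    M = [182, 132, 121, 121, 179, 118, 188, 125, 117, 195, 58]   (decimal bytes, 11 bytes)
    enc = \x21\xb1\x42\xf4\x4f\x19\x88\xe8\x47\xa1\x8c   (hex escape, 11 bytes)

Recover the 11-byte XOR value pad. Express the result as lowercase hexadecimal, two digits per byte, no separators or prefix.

97353b8dfc6f34953262b6

Since enc = M ⊕ pad, XORing both sides with M gives pad = M ⊕ enc.
b6 ^ 21 = 97
84 ^ b1 = 35
79 ^ 42 = 3b
79 ^ f4 = 8d
b3 ^ 4f = fc
76 ^ 19 = 6f
bc ^ 88 = 34
7d ^ e8 = 95
75 ^ 47 = 32
c3 ^ a1 = 62
3a ^ 8c = b6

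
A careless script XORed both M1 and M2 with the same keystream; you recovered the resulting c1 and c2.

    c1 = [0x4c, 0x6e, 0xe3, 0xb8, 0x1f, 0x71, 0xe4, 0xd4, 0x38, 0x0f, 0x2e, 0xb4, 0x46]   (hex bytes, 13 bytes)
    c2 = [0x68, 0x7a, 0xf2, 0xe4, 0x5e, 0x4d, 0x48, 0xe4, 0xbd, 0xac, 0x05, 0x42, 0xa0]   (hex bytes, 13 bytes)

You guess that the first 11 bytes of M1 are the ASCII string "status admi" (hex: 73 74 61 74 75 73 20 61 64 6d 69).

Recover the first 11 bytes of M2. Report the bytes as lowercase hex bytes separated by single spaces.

57 60 70 28 34 4f 8c 51 e1 ce 42

First, c1 ⊕ c2 = (M1 ⊕ K) ⊕ (M2 ⊕ K) = M1 ⊕ M2, so the key drops out. Then M2 = (M1 ⊕ M2) ⊕ M1 over the first 11 bytes.
byte 0: (4c ⊕ 68) ⊕ 73 = 24 ⊕ 73 = 57
byte 1: (6e ⊕ 7a) ⊕ 74 = 14 ⊕ 74 = 60
byte 2: (e3 ⊕ f2) ⊕ 61 = 11 ⊕ 61 = 70
byte 3: (b8 ⊕ e4) ⊕ 74 = 5c ⊕ 74 = 28
byte 4: (1f ⊕ 5e) ⊕ 75 = 41 ⊕ 75 = 34
byte 5: (71 ⊕ 4d) ⊕ 73 = 3c ⊕ 73 = 4f
byte 6: (e4 ⊕ 48) ⊕ 20 = ac ⊕ 20 = 8c
byte 7: (d4 ⊕ e4) ⊕ 61 = 30 ⊕ 61 = 51
byte 8: (38 ⊕ bd) ⊕ 64 = 85 ⊕ 64 = e1
byte 9: (0f ⊕ ac) ⊕ 6d = a3 ⊕ 6d = ce
byte 10: (2e ⊕ 05) ⊕ 69 = 2b ⊕ 69 = 42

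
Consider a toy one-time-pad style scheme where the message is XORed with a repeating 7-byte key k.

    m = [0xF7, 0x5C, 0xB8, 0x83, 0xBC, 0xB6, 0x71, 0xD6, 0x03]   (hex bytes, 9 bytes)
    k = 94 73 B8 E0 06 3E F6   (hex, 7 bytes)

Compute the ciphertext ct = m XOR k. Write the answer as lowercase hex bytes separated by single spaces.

The 7-byte key repeats, so the effective keystream is 94 73 b8 e0 06 3e f6 94 73.
byte 0: 247 ^ 148 =  99
byte 1:  92 ^ 115 =  47
byte 2: 184 ^ 184 =   0
byte 3: 131 ^ 224 =  99
byte 4: 188 ^   6 = 186
byte 5: 182 ^  62 = 136
byte 6: 113 ^ 246 = 135
byte 7: 214 ^ 148 =  66
byte 8:   3 ^ 115 = 112

63 2f 00 63 ba 88 87 42 70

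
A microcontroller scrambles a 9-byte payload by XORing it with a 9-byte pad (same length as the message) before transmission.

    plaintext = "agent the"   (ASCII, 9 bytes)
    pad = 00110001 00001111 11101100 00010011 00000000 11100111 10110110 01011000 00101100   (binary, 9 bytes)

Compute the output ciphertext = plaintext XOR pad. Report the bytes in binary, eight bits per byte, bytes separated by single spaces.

61 ^ 31 = 50
67 ^ 0f = 68
65 ^ ec = 89
6e ^ 13 = 7d
74 ^ 00 = 74
20 ^ e7 = c7
74 ^ b6 = c2
68 ^ 58 = 30
65 ^ 2c = 49

01010000 01101000 10001001 01111101 01110100 11000111 11000010 00110000 01001001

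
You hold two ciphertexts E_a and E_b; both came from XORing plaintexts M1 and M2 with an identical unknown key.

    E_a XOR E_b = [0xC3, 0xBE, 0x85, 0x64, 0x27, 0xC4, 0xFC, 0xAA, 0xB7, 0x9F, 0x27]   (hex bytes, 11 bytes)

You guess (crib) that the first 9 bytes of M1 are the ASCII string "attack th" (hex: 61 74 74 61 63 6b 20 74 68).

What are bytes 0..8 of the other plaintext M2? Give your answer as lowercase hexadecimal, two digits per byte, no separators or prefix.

Since E_a ⊕ E_b = M1 ⊕ M2, XORing with the guessed M1 bytes yields the corresponding M2 bytes: M2 = (E_a ⊕ E_b) ⊕ M1.
c3 XOR 61 = a2
be XOR 74 = ca
85 XOR 74 = f1
64 XOR 61 = 05
27 XOR 63 = 44
c4 XOR 6b = af
fc XOR 20 = dc
aa XOR 74 = de
b7 XOR 68 = df

a2caf10544afdcdedf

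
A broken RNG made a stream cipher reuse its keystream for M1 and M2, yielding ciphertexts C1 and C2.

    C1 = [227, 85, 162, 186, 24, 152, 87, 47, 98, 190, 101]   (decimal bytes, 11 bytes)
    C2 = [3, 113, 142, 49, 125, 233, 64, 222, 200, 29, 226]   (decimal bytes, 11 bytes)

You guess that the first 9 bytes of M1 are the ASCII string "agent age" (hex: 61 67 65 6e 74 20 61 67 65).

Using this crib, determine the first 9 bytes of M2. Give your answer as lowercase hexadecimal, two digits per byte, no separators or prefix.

814349e511517696cf

First, C1 ⊕ C2 = (M1 ⊕ K) ⊕ (M2 ⊕ K) = M1 ⊕ M2, so the key drops out. Then M2 = (M1 ⊕ M2) ⊕ M1 over the first 9 bytes.
byte 0: (e3 ^ 03) ^ 61 = e0 ^ 61 = 81
byte 1: (55 ^ 71) ^ 67 = 24 ^ 67 = 43
byte 2: (a2 ^ 8e) ^ 65 = 2c ^ 65 = 49
byte 3: (ba ^ 31) ^ 6e = 8b ^ 6e = e5
byte 4: (18 ^ 7d) ^ 74 = 65 ^ 74 = 11
byte 5: (98 ^ e9) ^ 20 = 71 ^ 20 = 51
byte 6: (57 ^ 40) ^ 61 = 17 ^ 61 = 76
byte 7: (2f ^ de) ^ 67 = f1 ^ 67 = 96
byte 8: (62 ^ c8) ^ 65 = aa ^ 65 = cf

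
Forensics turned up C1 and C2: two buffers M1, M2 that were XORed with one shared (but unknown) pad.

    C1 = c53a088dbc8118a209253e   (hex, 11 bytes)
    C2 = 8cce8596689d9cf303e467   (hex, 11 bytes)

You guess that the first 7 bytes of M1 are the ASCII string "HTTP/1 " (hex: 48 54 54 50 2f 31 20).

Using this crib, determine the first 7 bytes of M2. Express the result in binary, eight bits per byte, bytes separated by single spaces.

00000001 10100000 11011001 01001011 11111011 00101101 10100100

First, C1 ⊕ C2 = (M1 ⊕ K) ⊕ (M2 ⊕ K) = M1 ⊕ M2, so the key drops out. Then M2 = (M1 ⊕ M2) ⊕ M1 over the first 7 bytes.
byte 0: (c5 xor 8c) xor 48 = 49 xor 48 = 01
byte 1: (3a xor ce) xor 54 = f4 xor 54 = a0
byte 2: (08 xor 85) xor 54 = 8d xor 54 = d9
byte 3: (8d xor 96) xor 50 = 1b xor 50 = 4b
byte 4: (bc xor 68) xor 2f = d4 xor 2f = fb
byte 5: (81 xor 9d) xor 31 = 1c xor 31 = 2d
byte 6: (18 xor 9c) xor 20 = 84 xor 20 = a4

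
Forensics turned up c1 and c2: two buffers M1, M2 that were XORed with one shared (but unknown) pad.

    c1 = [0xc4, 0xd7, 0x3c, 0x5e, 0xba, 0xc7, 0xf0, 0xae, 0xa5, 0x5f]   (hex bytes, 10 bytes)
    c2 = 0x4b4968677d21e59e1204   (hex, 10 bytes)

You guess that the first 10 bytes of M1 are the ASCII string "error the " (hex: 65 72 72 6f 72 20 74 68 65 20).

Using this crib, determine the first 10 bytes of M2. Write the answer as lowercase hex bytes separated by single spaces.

ea ec 26 56 b5 c6 61 58 d2 7b

First, c1 ⊕ c2 = (M1 ⊕ K) ⊕ (M2 ⊕ K) = M1 ⊕ M2, so the key drops out. Then M2 = (M1 ⊕ M2) ⊕ M1 over the first 10 bytes.
byte 0: (c4 ⊕ 4b) ⊕ 65 = 8f ⊕ 65 = ea
byte 1: (d7 ⊕ 49) ⊕ 72 = 9e ⊕ 72 = ec
byte 2: (3c ⊕ 68) ⊕ 72 = 54 ⊕ 72 = 26
byte 3: (5e ⊕ 67) ⊕ 6f = 39 ⊕ 6f = 56
byte 4: (ba ⊕ 7d) ⊕ 72 = c7 ⊕ 72 = b5
byte 5: (c7 ⊕ 21) ⊕ 20 = e6 ⊕ 20 = c6
byte 6: (f0 ⊕ e5) ⊕ 74 = 15 ⊕ 74 = 61
byte 7: (ae ⊕ 9e) ⊕ 68 = 30 ⊕ 68 = 58
byte 8: (a5 ⊕ 12) ⊕ 65 = b7 ⊕ 65 = d2
byte 9: (5f ⊕ 04) ⊕ 20 = 5b ⊕ 20 = 7b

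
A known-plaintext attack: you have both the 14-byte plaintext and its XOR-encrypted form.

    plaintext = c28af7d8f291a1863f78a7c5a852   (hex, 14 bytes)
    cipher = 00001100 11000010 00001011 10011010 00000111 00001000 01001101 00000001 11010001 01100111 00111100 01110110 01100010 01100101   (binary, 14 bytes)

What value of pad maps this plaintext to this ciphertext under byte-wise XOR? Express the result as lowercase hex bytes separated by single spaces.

ce 48 fc 42 f5 99 ec 87 ee 1f 9b b3 ca 37

Since cipher = plaintext ⊕ pad, XORing both sides with plaintext gives pad = plaintext ⊕ cipher.
11000010 ^ 00001100 = 11001110
10001010 ^ 11000010 = 01001000
11110111 ^ 00001011 = 11111100
11011000 ^ 10011010 = 01000010
11110010 ^ 00000111 = 11110101
10010001 ^ 00001000 = 10011001
10100001 ^ 01001101 = 11101100
10000110 ^ 00000001 = 10000111
00111111 ^ 11010001 = 11101110
01111000 ^ 01100111 = 00011111
10100111 ^ 00111100 = 10011011
11000101 ^ 01110110 = 10110011
10101000 ^ 01100010 = 11001010
01010010 ^ 01100101 = 00110111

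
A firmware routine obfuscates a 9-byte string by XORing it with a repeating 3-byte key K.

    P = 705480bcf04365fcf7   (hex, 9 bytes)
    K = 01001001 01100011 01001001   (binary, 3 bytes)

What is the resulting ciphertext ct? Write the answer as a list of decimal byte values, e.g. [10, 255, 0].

[57, 55, 201, 245, 147, 10, 44, 159, 190]

The 3-byte key repeats, so the effective keystream is 49 63 49 49 63 49 49 63 49.
byte 0: 70 ⊕ 49 = 39
byte 1: 54 ⊕ 63 = 37
byte 2: 80 ⊕ 49 = c9
byte 3: bc ⊕ 49 = f5
byte 4: f0 ⊕ 63 = 93
byte 5: 43 ⊕ 49 = 0a
byte 6: 65 ⊕ 49 = 2c
byte 7: fc ⊕ 63 = 9f
byte 8: f7 ⊕ 49 = be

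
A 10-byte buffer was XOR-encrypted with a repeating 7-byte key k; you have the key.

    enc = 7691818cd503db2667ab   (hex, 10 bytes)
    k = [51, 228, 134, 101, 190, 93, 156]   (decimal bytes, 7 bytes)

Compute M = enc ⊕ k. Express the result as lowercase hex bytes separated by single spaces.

45 75 07 e9 6b 5e 47 15 83 2d

The 7-byte key repeats, so the effective keystream is 33 e4 86 65 be 5d 9c 33 e4 86.
byte 0: 76 XOR 33 = 45
byte 1: 91 XOR e4 = 75
byte 2: 81 XOR 86 = 07
byte 3: 8c XOR 65 = e9
byte 4: d5 XOR be = 6b
byte 5: 03 XOR 5d = 5e
byte 6: db XOR 9c = 47
byte 7: 26 XOR 33 = 15
byte 8: 67 XOR e4 = 83
byte 9: ab XOR 86 = 2d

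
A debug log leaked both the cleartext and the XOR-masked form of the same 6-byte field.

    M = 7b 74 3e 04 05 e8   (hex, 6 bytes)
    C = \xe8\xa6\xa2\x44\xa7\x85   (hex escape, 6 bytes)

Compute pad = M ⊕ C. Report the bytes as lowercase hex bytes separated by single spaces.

93 d2 9c 40 a2 6d

Since C = M ⊕ pad, XORing both sides with M gives pad = M ⊕ C.
01111011 XOR 11101000 = 10010011
01110100 XOR 10100110 = 11010010
00111110 XOR 10100010 = 10011100
00000100 XOR 01000100 = 01000000
00000101 XOR 10100111 = 10100010
11101000 XOR 10000101 = 01101101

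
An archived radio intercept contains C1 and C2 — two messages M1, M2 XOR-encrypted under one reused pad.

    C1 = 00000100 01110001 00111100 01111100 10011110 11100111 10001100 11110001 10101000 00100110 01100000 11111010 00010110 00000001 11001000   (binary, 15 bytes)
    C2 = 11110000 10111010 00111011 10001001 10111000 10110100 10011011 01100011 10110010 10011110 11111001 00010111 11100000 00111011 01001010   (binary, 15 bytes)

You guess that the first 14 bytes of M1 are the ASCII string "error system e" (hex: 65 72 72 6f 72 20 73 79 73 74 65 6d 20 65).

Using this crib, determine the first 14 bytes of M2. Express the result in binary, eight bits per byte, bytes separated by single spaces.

First, C1 ⊕ C2 = (M1 ⊕ K) ⊕ (M2 ⊕ K) = M1 ⊕ M2, so the key drops out. Then M2 = (M1 ⊕ M2) ⊕ M1 over the first 14 bytes.
byte 0: (04 XOR f0) XOR 65 = f4 XOR 65 = 91
byte 1: (71 XOR ba) XOR 72 = cb XOR 72 = b9
byte 2: (3c XOR 3b) XOR 72 = 07 XOR 72 = 75
byte 3: (7c XOR 89) XOR 6f = f5 XOR 6f = 9a
byte 4: (9e XOR b8) XOR 72 = 26 XOR 72 = 54
byte 5: (e7 XOR b4) XOR 20 = 53 XOR 20 = 73
byte 6: (8c XOR 9b) XOR 73 = 17 XOR 73 = 64
byte 7: (f1 XOR 63) XOR 79 = 92 XOR 79 = eb
byte 8: (a8 XOR b2) XOR 73 = 1a XOR 73 = 69
byte 9: (26 XOR 9e) XOR 74 = b8 XOR 74 = cc
byte 10: (60 XOR f9) XOR 65 = 99 XOR 65 = fc
byte 11: (fa XOR 17) XOR 6d = ed XOR 6d = 80
byte 12: (16 XOR e0) XOR 20 = f6 XOR 20 = d6
byte 13: (01 XOR 3b) XOR 65 = 3a XOR 65 = 5f

10010001 10111001 01110101 10011010 01010100 01110011 01100100 11101011 01101001 11001100 11111100 10000000 11010110 01011111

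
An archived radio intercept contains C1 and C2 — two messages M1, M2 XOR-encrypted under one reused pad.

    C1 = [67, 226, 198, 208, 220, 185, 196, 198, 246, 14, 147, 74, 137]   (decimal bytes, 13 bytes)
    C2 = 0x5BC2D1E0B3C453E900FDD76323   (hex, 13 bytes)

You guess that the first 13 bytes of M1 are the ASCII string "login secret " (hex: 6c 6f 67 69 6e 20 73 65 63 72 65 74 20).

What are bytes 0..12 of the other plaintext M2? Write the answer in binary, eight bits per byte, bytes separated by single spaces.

First, C1 ⊕ C2 = (M1 ⊕ K) ⊕ (M2 ⊕ K) = M1 ⊕ M2, so the key drops out. Then M2 = (M1 ⊕ M2) ⊕ M1 over the first 13 bytes.
byte 0: (43 ^ 5b) ^ 6c = 18 ^ 6c = 74
byte 1: (e2 ^ c2) ^ 6f = 20 ^ 6f = 4f
byte 2: (c6 ^ d1) ^ 67 = 17 ^ 67 = 70
byte 3: (d0 ^ e0) ^ 69 = 30 ^ 69 = 59
byte 4: (dc ^ b3) ^ 6e = 6f ^ 6e = 01
byte 5: (b9 ^ c4) ^ 20 = 7d ^ 20 = 5d
byte 6: (c4 ^ 53) ^ 73 = 97 ^ 73 = e4
byte 7: (c6 ^ e9) ^ 65 = 2f ^ 65 = 4a
byte 8: (f6 ^ 00) ^ 63 = f6 ^ 63 = 95
byte 9: (0e ^ fd) ^ 72 = f3 ^ 72 = 81
byte 10: (93 ^ d7) ^ 65 = 44 ^ 65 = 21
byte 11: (4a ^ 63) ^ 74 = 29 ^ 74 = 5d
byte 12: (89 ^ 23) ^ 20 = aa ^ 20 = 8a

01110100 01001111 01110000 01011001 00000001 01011101 11100100 01001010 10010101 10000001 00100001 01011101 10001010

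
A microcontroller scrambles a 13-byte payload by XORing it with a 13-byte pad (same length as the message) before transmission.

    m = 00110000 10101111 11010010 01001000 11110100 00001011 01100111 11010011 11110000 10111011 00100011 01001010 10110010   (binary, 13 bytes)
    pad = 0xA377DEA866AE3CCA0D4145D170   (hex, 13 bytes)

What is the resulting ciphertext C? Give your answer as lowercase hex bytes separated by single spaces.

30 XOR a3 = 93
af XOR 77 = d8
d2 XOR de = 0c
48 XOR a8 = e0
f4 XOR 66 = 92
0b XOR ae = a5
67 XOR 3c = 5b
d3 XOR ca = 19
f0 XOR 0d = fd
bb XOR 41 = fa
23 XOR 45 = 66
4a XOR d1 = 9b
b2 XOR 70 = c2

93 d8 0c e0 92 a5 5b 19 fd fa 66 9b c2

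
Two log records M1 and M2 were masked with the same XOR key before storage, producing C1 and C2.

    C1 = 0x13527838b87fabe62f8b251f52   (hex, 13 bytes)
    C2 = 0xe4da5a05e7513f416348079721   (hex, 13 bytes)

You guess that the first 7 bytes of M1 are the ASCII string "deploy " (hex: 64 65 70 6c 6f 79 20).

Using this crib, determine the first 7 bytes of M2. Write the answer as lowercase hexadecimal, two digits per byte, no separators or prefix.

93ed52513057b4

First, C1 ⊕ C2 = (M1 ⊕ K) ⊕ (M2 ⊕ K) = M1 ⊕ M2, so the key drops out. Then M2 = (M1 ⊕ M2) ⊕ M1 over the first 7 bytes.
byte 0: (13 XOR e4) XOR 64 = f7 XOR 64 = 93
byte 1: (52 XOR da) XOR 65 = 88 XOR 65 = ed
byte 2: (78 XOR 5a) XOR 70 = 22 XOR 70 = 52
byte 3: (38 XOR 05) XOR 6c = 3d XOR 6c = 51
byte 4: (b8 XOR e7) XOR 6f = 5f XOR 6f = 30
byte 5: (7f XOR 51) XOR 79 = 2e XOR 79 = 57
byte 6: (ab XOR 3f) XOR 20 = 94 XOR 20 = b4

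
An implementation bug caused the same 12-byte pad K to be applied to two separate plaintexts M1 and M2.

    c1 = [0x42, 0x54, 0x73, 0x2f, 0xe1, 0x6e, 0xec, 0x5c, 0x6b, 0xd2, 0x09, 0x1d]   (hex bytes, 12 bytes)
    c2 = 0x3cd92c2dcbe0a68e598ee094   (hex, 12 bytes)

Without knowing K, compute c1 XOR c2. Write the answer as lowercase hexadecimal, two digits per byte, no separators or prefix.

7e8d5f022a8e4ad2325ce989

c1 ⊕ c2 = (M1 ⊕ K) ⊕ (M2 ⊕ K) = M1 ⊕ M2 — the shared key cancels under XOR.
01000010 ^ 00111100 = 01111110
01010100 ^ 11011001 = 10001101
01110011 ^ 00101100 = 01011111
00101111 ^ 00101101 = 00000010
11100001 ^ 11001011 = 00101010
01101110 ^ 11100000 = 10001110
11101100 ^ 10100110 = 01001010
01011100 ^ 10001110 = 11010010
01101011 ^ 01011001 = 00110010
11010010 ^ 10001110 = 01011100
00001001 ^ 11100000 = 11101001
00011101 ^ 10010100 = 10001001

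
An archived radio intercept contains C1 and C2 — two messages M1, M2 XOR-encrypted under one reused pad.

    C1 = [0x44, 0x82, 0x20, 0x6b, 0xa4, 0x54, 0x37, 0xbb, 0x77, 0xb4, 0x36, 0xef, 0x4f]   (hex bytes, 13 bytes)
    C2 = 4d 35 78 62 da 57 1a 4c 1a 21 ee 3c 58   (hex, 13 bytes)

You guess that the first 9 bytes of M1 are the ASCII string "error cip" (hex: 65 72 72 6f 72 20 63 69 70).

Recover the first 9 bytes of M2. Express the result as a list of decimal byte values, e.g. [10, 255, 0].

[108, 197, 42, 102, 12, 35, 78, 158, 29]

First, C1 ⊕ C2 = (M1 ⊕ K) ⊕ (M2 ⊕ K) = M1 ⊕ M2, so the key drops out. Then M2 = (M1 ⊕ M2) ⊕ M1 over the first 9 bytes.
byte 0: (44 ⊕ 4d) ⊕ 65 = 09 ⊕ 65 = 6c
byte 1: (82 ⊕ 35) ⊕ 72 = b7 ⊕ 72 = c5
byte 2: (20 ⊕ 78) ⊕ 72 = 58 ⊕ 72 = 2a
byte 3: (6b ⊕ 62) ⊕ 6f = 09 ⊕ 6f = 66
byte 4: (a4 ⊕ da) ⊕ 72 = 7e ⊕ 72 = 0c
byte 5: (54 ⊕ 57) ⊕ 20 = 03 ⊕ 20 = 23
byte 6: (37 ⊕ 1a) ⊕ 63 = 2d ⊕ 63 = 4e
byte 7: (bb ⊕ 4c) ⊕ 69 = f7 ⊕ 69 = 9e
byte 8: (77 ⊕ 1a) ⊕ 70 = 6d ⊕ 70 = 1d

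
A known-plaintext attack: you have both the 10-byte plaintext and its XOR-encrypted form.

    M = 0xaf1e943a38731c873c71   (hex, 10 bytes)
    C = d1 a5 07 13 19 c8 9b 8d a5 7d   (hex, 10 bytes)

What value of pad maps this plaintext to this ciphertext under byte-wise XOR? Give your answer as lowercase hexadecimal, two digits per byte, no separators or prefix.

7ebb932921bb870a990c

Since C = M ⊕ pad, XORing both sides with M gives pad = M ⊕ C.
af ⊕ d1 = 7e
1e ⊕ a5 = bb
94 ⊕ 07 = 93
3a ⊕ 13 = 29
38 ⊕ 19 = 21
73 ⊕ c8 = bb
1c ⊕ 9b = 87
87 ⊕ 8d = 0a
3c ⊕ a5 = 99
71 ⊕ 7d = 0c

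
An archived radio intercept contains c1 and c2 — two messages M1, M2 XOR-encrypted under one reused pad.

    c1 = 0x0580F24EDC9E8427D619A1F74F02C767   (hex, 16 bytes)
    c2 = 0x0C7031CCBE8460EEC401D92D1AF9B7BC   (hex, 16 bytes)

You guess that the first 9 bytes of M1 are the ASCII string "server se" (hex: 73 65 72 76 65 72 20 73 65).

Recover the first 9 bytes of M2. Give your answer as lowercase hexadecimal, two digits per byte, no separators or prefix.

First, c1 ⊕ c2 = (M1 ⊕ K) ⊕ (M2 ⊕ K) = M1 ⊕ M2, so the key drops out. Then M2 = (M1 ⊕ M2) ⊕ M1 over the first 9 bytes.
byte 0: (05 ^ 0c) ^ 73 = 09 ^ 73 = 7a
byte 1: (80 ^ 70) ^ 65 = f0 ^ 65 = 95
byte 2: (f2 ^ 31) ^ 72 = c3 ^ 72 = b1
byte 3: (4e ^ cc) ^ 76 = 82 ^ 76 = f4
byte 4: (dc ^ be) ^ 65 = 62 ^ 65 = 07
byte 5: (9e ^ 84) ^ 72 = 1a ^ 72 = 68
byte 6: (84 ^ 60) ^ 20 = e4 ^ 20 = c4
byte 7: (27 ^ ee) ^ 73 = c9 ^ 73 = ba
byte 8: (d6 ^ c4) ^ 65 = 12 ^ 65 = 77

7a95b1f40768c4ba77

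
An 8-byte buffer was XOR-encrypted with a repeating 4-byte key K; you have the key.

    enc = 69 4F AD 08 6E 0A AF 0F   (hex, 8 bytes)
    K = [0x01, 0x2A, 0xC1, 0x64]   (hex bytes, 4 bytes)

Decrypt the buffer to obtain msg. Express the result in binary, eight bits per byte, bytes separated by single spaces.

01101000 01100101 01101100 01101100 01101111 00100000 01101110 01101011

The 4-byte key repeats, so the effective keystream is 01 2a c1 64 01 2a c1 64.
byte 0: 01101001 XOR 00000001 = 01101000
byte 1: 01001111 XOR 00101010 = 01100101
byte 2: 10101101 XOR 11000001 = 01101100
byte 3: 00001000 XOR 01100100 = 01101100
byte 4: 01101110 XOR 00000001 = 01101111
byte 5: 00001010 XOR 00101010 = 00100000
byte 6: 10101111 XOR 11000001 = 01101110
byte 7: 00001111 XOR 01100100 = 01101011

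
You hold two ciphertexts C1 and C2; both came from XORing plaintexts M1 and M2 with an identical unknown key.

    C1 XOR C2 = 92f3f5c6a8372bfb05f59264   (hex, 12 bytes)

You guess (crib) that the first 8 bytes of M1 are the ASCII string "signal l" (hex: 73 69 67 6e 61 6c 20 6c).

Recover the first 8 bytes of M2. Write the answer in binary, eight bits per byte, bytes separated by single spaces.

11100001 10011010 10010010 10101000 11001001 01011011 00001011 10010111

Since C1 ⊕ C2 = M1 ⊕ M2, XORing with the guessed M1 bytes yields the corresponding M2 bytes: M2 = (C1 ⊕ C2) ⊕ M1.
92 ⊕ 73 = e1
f3 ⊕ 69 = 9a
f5 ⊕ 67 = 92
c6 ⊕ 6e = a8
a8 ⊕ 61 = c9
37 ⊕ 6c = 5b
2b ⊕ 20 = 0b
fb ⊕ 6c = 97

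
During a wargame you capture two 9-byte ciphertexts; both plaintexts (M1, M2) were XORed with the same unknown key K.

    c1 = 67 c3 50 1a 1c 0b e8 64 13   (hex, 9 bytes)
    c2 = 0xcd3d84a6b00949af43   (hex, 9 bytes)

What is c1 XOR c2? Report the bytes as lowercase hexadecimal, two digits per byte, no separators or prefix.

c1 ⊕ c2 = (M1 ⊕ K) ⊕ (M2 ⊕ K) = M1 ⊕ M2 — the shared key cancels under XOR.
byte 0: 01100111 ^ 11001101 = 10101010
byte 1: 11000011 ^ 00111101 = 11111110
byte 2: 01010000 ^ 10000100 = 11010100
byte 3: 00011010 ^ 10100110 = 10111100
byte 4: 00011100 ^ 10110000 = 10101100
byte 5: 00001011 ^ 00001001 = 00000010
byte 6: 11101000 ^ 01001001 = 10100001
byte 7: 01100100 ^ 10101111 = 11001011
byte 8: 00010011 ^ 01000011 = 01010000

aafed4bcac02a1cb50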